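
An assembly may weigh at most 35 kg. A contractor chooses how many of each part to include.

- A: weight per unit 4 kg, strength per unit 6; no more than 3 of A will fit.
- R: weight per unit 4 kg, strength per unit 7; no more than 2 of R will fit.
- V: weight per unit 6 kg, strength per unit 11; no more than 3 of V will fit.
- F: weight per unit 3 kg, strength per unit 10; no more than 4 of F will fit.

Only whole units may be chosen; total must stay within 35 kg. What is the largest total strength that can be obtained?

This is a bounded integer knapsack.
1×A, 3×V, and 4×F: weight 34 ≤ 35, strength 1·6 + 3·11 + 4·10 = 79.
1×R, 3×V, and 4×F: weight 34 ≤ 35, strength 1·7 + 3·11 + 4·10 = 80.
Best is 80.

80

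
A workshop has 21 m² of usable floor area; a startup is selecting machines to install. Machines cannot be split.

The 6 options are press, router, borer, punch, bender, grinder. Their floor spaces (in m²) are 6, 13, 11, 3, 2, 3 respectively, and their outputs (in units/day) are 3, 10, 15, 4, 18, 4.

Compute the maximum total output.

This is an integer program with binary decision variables.
Take borer, punch, bender, and grinder: floor space 11 + 3 + 2 + 3 = 19 ≤ 21, output 15 + 4 + 18 + 4 = 41.
No other feasible combination does better.

41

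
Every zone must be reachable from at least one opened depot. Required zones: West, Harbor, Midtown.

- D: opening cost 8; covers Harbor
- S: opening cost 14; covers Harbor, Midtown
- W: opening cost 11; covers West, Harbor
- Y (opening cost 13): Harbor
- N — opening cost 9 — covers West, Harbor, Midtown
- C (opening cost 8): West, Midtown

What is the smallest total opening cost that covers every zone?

9

N alone covers West, Harbor, Midtown — every zone.
Total opening cost: 9.
No cover costs less than 9.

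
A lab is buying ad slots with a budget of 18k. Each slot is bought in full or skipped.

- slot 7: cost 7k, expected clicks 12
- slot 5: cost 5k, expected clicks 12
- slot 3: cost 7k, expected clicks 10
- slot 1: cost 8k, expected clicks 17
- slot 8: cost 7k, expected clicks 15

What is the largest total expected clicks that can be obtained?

32

Take slot 1 and slot 8: cost 8 + 7 = 15 ≤ 18, expected clicks 17 + 15 = 32.
No other feasible combination does better.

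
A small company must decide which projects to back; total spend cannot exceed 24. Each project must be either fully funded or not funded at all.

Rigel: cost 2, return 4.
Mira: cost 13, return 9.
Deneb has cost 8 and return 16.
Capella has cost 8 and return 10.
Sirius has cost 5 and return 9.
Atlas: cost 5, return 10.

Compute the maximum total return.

40

Take Rigel, Deneb, Capella, and Atlas: cost 2 + 8 + 8 + 5 = 23 ≤ 24, return 4 + 16 + 10 + 10 = 40.
No other feasible combination does better.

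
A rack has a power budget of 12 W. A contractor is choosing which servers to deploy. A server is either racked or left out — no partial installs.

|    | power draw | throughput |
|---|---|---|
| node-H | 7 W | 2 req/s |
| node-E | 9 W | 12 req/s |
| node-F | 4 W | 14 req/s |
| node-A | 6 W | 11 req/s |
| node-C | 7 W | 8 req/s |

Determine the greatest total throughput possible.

25

Take node-F and node-A: power draw 4 + 6 = 10 ≤ 12, throughput 14 + 11 = 25.
No other feasible combination does better.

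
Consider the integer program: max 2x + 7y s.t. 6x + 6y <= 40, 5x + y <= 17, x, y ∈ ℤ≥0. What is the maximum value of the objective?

42

The continuous relaxation peaks at (0, 6.67) with value 46.67; rounding to a feasible lattice point costs some objective.
(x,y)=(0,6): 6·0+6·6=36≤40, 5·0+1·6=6≤17, objective 42.
(x,y)=(1,5): 6·1+6·5=36≤40, 5·1+1·5=10≤17, objective 37.
(x,y)=(0,5): 6·0+6·5=30≤40, 5·0+1·5=5≤17, objective 35.
The best lattice point is (0,6), giving 42.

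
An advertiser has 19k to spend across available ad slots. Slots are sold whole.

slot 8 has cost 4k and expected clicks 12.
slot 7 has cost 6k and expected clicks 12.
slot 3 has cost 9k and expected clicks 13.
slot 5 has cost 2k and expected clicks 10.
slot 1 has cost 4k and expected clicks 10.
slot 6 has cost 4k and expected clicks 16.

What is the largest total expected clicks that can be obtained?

Allowing fractional choices, the relaxed optimum would be about 58.0, but ad slots are indivisible.
slot 8 + slot 3 + slot 5 + slot 6: cost 4 + 9 + 2 + 4 = 19 ≤ 19, expected clicks 12 + 13 + 10 + 16 = 51.
slot 8 + slot 7 + slot 1 + slot 6: cost 4 + 6 + 4 + 4 = 18 ≤ 19, expected clicks 12 + 12 + 10 + 16 = 50.
slot 8 + slot 7 + slot 5 + slot 6: cost 4 + 6 + 2 + 4 = 16 ≤ 19, expected clicks 12 + 12 + 10 + 16 = 50.
Best is slot 8, slot 3, slot 5, and slot 6 with total expected clicks 51.

51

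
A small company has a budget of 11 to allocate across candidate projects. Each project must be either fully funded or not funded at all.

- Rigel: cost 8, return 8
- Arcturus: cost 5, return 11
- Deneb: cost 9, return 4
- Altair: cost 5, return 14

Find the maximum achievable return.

Arcturus + Altair: cost 5 + 5 = 10 ≤ 11, return 11 + 14 = 25.
Altair: cost 5 ≤ 11, return 14.
Arcturus: cost 5 ≤ 11, return 11.
Best is Arcturus and Altair with total return 25.

25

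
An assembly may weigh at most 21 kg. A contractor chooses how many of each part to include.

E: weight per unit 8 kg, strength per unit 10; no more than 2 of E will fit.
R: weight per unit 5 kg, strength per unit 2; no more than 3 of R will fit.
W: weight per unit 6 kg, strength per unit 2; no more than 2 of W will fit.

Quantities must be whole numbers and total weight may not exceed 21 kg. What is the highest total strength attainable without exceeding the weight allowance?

22

E has the best ratio (10/8); taking only E gives at most 2×10 = 20 (stopped by the weight limit).
Mixing does better — 2×E and 1×R: weight 21 ≤ 21, strength 2·10 + 1·2 = 22.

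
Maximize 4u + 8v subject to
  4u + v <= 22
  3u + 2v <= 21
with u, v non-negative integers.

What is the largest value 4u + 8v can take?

The continuous relaxation peaks at (0, 10.5) with value 84.00; rounding to a feasible lattice point costs some objective.
(u,v)=(0,10): 4·0+1·10=10≤22, 3·0+2·10=20≤21, objective 80.
(u,v)=(1,9): 4·1+1·9=13≤22, 3·1+2·9=21≤21, objective 76.
Maximum is 80 at (u,v)=(0,10).

80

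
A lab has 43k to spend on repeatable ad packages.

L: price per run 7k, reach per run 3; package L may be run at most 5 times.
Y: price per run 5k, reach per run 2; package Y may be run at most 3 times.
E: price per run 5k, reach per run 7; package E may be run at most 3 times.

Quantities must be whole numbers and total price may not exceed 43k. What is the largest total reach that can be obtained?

33

E has the best ratio (7/5); taking only E gives at most 3×7 = 21 (stopped by the supply cap of 3).
Mixing does better — 4×L and 3×E: price 43 ≤ 43, reach 4·3 + 3·7 = 33.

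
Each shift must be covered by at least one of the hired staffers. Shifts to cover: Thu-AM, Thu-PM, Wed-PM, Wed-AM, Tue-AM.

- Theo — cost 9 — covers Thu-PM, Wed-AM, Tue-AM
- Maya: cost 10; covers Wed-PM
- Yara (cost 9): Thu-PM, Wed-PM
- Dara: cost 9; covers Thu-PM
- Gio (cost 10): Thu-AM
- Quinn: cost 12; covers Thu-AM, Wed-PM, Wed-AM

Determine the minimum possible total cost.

21

This is a weighted set-cover instance.
Choose Theo and Quinn: together they cover Thu-AM, Thu-PM, Wed-PM, Wed-AM, Tue-AM — every shift.
Total cost: 9 + 12 = 21.
No cover costs less than 21.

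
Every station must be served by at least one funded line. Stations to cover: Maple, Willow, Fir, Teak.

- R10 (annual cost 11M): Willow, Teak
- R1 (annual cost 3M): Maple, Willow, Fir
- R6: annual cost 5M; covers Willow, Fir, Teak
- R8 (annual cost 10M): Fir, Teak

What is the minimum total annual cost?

8

Choose R1 and R6: together they cover Maple, Willow, Fir, Teak — every station.
Total annual cost: 3 + 5 = 8.
No cover costs less than 8.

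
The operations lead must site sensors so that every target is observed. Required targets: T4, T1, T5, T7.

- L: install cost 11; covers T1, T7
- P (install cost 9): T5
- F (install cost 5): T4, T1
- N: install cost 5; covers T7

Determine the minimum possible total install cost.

19

Choose P, F, and N: together they cover T4, T1, T5, T7 — every target.
Total install cost: 9 + 5 + 5 = 19.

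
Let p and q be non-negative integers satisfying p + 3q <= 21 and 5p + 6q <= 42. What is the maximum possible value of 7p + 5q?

(p,q)=(8,0): 1·8+3·0=8≤21, 5·8+6·0=40≤42, objective 56.
(p,q)=(7,1): 1·7+3·1=10≤21, 5·7+6·1=41≤42, objective 54.
(p,q)=(7,0): 1·7+3·0=7≤21, 5·7+6·0=35≤42, objective 49.
The best lattice point is (8,0), giving 56.

56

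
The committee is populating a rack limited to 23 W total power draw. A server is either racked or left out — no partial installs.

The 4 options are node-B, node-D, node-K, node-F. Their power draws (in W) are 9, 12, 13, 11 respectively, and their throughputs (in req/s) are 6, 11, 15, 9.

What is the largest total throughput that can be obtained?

21

Allowing fractional choices, the relaxed optimum would be about 24.2, but servers are indivisible.
node-B + node-K: power draw 9 + 13 = 22 ≤ 23, throughput 6 + 15 = 21.
node-B + node-D: power draw 9 + 12 = 21 ≤ 23, throughput 6 + 11 = 17.
node-D + node-F: power draw 12 + 11 = 23 ≤ 23, throughput 11 + 9 = 20.
Best is node-B and node-K with total throughput 21.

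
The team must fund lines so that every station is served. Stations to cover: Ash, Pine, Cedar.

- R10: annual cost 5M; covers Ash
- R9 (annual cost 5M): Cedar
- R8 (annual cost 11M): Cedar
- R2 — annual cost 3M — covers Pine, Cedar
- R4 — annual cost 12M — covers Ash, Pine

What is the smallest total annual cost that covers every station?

8

Choose R10 and R2: together they cover Ash, Pine, Cedar — every station.
Total annual cost: 5 + 3 = 8.
No cover costs less than 8.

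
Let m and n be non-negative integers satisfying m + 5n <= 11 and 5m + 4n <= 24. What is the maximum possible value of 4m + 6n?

22

The continuous relaxation peaks at (3.62, 1.48) with value 23.33; rounding to a feasible lattice point costs some objective.
(m,n)=(4,1): 1·4+5·1=9≤11, 5·4+4·1=24≤24, objective 22.
(m,n)=(3,1): 1·3+5·1=8≤11, 5·3+4·1=19≤24, objective 18.
No feasible integer point exceeds 22.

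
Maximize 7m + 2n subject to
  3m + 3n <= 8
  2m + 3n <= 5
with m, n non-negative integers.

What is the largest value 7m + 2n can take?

(m,n)=(2,0): 3·2+3·0=6≤8, 2·2+3·0=4≤5, objective 14.
(m,n)=(1,1): 3·1+3·1=6≤8, 2·1+3·1=5≤5, objective 9.
(m,n)=(1,0): 3·1+3·0=3≤8, 2·1+3·0=2≤5, objective 7.
No feasible integer point exceeds 14.

14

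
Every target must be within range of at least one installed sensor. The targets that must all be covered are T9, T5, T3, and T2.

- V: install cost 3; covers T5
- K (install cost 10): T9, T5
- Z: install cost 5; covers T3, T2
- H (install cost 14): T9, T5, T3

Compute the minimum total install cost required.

The greedy cost-per-new-target heuristic would pick Z, V, and K for 18, but a cheaper cover exists.
Choose K and Z: together they cover T9, T5, T3, T2 — every target.
Total install cost: 10 + 5 = 15.
No cover costs less than 15.

15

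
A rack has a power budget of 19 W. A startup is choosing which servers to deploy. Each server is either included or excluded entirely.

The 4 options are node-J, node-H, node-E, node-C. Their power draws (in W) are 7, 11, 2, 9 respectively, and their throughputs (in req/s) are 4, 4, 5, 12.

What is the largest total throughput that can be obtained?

21

Allowing fractional choices, the relaxed optimum would be about 21.4, but servers are indivisible.
node-J + node-E + node-C: power draw 7 + 2 + 9 = 18 ≤ 19, throughput 4 + 5 + 12 = 21.
node-E + node-C: power draw 2 + 9 = 11 ≤ 19, throughput 5 + 12 = 17.
Best is node-J, node-E, and node-C with total throughput 21.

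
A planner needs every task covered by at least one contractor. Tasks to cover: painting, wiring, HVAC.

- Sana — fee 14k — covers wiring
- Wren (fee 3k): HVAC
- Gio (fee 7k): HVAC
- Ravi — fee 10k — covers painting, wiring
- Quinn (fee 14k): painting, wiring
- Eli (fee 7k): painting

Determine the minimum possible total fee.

This is a weighted set-cover instance.
Choose Wren and Ravi: together they cover painting, wiring, HVAC — every task.
Total fee: 3 + 10 = 13.

13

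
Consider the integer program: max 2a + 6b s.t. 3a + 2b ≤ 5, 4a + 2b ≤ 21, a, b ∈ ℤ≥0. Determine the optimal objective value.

(a,b)=(0,2) is feasible, giving 12.
(a,b)=(1,1) is feasible, giving 8.
The best lattice point is (0,2), giving 12.

12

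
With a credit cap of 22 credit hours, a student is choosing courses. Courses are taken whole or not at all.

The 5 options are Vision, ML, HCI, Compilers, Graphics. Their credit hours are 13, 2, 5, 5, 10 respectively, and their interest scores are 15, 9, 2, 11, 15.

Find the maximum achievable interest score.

37

ML + Compilers + Graphics: credit hours 2 + 5 + 10 = 17 ≤ 22, interest score 9 + 11 + 15 = 35.
ML + HCI + Compilers + Graphics: credit hours 2 + 5 + 5 + 10 = 22 ≤ 22, interest score 9 + 2 + 11 + 15 = 37.
Vision + ML + Compilers: credit hours 13 + 2 + 5 = 20 ≤ 22, interest score 15 + 9 + 11 = 35.
Best is ML, HCI, Compilers, and Graphics with total interest score 37.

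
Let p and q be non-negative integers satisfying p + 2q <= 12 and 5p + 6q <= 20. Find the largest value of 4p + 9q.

(p,q)=(0,3) is feasible, giving 27.
(p,q)=(1,2) is feasible, giving 22.
(p,q)=(0,2) is feasible, giving 18.
No feasible integer point exceeds 27.

27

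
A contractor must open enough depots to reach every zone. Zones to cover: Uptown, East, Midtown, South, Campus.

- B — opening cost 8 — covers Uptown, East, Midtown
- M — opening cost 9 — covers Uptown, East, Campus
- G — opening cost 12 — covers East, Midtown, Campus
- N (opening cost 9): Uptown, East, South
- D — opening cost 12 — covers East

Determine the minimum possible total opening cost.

21

The greedy cost-per-new-zone heuristic would pick B, M, and N for 26, but a cheaper cover exists.
Choose G and N: together they cover Uptown, East, Midtown, South, Campus — every zone.
Total opening cost: 12 + 9 = 21.
No cover costs less than 21.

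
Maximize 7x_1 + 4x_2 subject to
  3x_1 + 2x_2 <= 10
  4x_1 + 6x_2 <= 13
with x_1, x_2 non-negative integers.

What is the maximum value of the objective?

21

The continuous relaxation peaks at (3.25, 0) with value 22.75; rounding to a feasible lattice point costs some objective.
(x_1,x_2)=(3,0): 3·3+2·0=9≤10, 4·3+6·0=12≤13, objective 21.
(x_1,x_2)=(2,0): 3·2+2·0=6≤10, 4·2+6·0=8≤13, objective 14.
Maximum is 21 at (x_1,x_2)=(3,0).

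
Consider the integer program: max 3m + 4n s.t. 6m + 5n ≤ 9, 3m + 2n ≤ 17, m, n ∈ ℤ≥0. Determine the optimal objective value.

(m,n)=(0,1): 6·0+5·1=5≤9, 3·0+2·1=2≤17, objective 4.
(m,n)=(1,0): 6·1+5·0=6≤9, 3·1+2·0=3≤17, objective 3.
(m,n)=(0,0): 6·0+5·0=0≤9, 3·0+2·0=0≤17, objective 0.
Maximum is 4 at (m,n)=(0,1).

4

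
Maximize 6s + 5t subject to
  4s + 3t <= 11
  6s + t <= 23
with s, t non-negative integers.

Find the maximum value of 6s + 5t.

Relaxing integrality, the LP optimum is 18.33 at (s,t) = (0, 3.67), which is not an integer point.
(s,t)=(2,1) is feasible, giving 17.
(s,t)=(1,2) is feasible, giving 16.
(s,t)=(0,3) is feasible, giving 15.
The best lattice point is (2,1), giving 17.

17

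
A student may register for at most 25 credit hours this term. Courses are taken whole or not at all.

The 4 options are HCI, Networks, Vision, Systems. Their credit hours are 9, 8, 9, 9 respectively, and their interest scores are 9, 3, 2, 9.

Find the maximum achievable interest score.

18

Allowing fractional choices, the relaxed optimum would be about 20.6, but courses are indivisible.
HCI + Systems: credit hours 9 + 9 = 18 ≤ 25, interest score 9 + 9 = 18.
Networks + Systems: credit hours 8 + 9 = 17 ≤ 25, interest score 3 + 9 = 12.
HCI + Networks: credit hours 9 + 8 = 17 ≤ 25, interest score 9 + 3 = 12.
Best is HCI and Systems with total interest score 18.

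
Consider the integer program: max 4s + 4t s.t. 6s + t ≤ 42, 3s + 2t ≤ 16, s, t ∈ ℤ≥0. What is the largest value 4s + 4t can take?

(s,t)=(0,8) is feasible, giving 32.
(s,t)=(0,7) is feasible, giving 28.
The best lattice point is (0,8), giving 32.

32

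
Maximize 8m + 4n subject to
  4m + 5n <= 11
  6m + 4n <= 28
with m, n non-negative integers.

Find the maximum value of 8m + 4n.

The continuous relaxation peaks at (2.75, 0) with value 22.00; rounding to a feasible lattice point costs some objective.
(m,n)=(2,0): 4·2+5·0=8≤11, 6·2+4·0=12≤28, objective 16.
(m,n)=(1,1): 4·1+5·1=9≤11, 6·1+4·1=10≤28, objective 12.
The best lattice point is (2,0), giving 16.

16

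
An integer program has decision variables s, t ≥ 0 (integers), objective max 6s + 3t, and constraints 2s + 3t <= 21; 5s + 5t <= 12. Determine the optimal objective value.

12

(s,t)=(2,0): 2·2+3·0=4≤21, 5·2+5·0=10≤12, objective 12.
(s,t)=(1,1): 2·1+3·1=5≤21, 5·1+5·1=10≤12, objective 9.
(s,t)=(1,0): 2·1+3·0=2≤21, 5·1+5·0=5≤12, objective 6.
Maximum is 12 at (s,t)=(2,0).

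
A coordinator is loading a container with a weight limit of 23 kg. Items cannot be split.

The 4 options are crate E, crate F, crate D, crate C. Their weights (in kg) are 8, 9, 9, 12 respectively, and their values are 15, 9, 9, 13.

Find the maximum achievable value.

Take crate E and crate C: weight 8 + 12 = 20 ≤ 23, value 15 + 13 = 28.
No other feasible combination does better.

28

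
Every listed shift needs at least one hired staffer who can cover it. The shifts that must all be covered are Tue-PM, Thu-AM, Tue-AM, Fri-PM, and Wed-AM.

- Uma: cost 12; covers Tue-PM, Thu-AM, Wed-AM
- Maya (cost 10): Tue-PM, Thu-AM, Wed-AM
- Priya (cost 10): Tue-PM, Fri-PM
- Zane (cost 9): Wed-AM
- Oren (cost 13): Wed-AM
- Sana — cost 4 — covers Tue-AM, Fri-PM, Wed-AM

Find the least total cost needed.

14

Choose Maya and Sana: together they cover Tue-PM, Thu-AM, Tue-AM, Fri-PM, Wed-AM — every shift.
Total cost: 10 + 4 = 14.
No cover costs less than 14.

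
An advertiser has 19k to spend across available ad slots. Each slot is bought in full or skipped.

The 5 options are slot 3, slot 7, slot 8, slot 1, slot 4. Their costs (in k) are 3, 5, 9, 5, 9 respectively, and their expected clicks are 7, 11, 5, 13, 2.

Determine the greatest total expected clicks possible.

Allowing fractional choices, the relaxed optimum would be about 34.3, but ad slots are indivisible.
slot 7 + slot 1 + slot 4: cost 5 + 5 + 9 = 19 ≤ 19, expected clicks 11 + 13 + 2 = 26.
slot 7 + slot 8 + slot 1: cost 5 + 9 + 5 = 19 ≤ 19, expected clicks 11 + 5 + 13 = 29.
slot 3 + slot 7 + slot 1: cost 3 + 5 + 5 = 13 ≤ 19, expected clicks 7 + 11 + 13 = 31.
Best is slot 3, slot 7, and slot 1 with total expected clicks 31.

31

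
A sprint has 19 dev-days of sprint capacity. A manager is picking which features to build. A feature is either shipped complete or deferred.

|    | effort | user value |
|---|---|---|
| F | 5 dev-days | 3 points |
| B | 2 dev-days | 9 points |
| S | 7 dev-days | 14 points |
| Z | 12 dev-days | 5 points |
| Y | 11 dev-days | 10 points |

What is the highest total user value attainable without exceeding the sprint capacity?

This is an integer program with binary decision variables.
F + B + S: effort 5 + 2 + 7 = 14 ≤ 19, user value 3 + 9 + 14 = 26.
B + S: effort 2 + 7 = 9 ≤ 19, user value 9 + 14 = 23.
S + Y: effort 7 + 11 = 18 ≤ 19, user value 14 + 10 = 24.
Best is F, B, and S with total user value 26.

26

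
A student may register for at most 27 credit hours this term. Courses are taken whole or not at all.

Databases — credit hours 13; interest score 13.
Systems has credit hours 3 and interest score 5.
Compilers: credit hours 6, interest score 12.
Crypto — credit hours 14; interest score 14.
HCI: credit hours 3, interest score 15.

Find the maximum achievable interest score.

Allowing fractional choices, the relaxed optimum would be about 47.0, but courses are indivisible.
Databases + Systems + Compilers + HCI: credit hours 13 + 3 + 6 + 3 = 25 ≤ 27, interest score 13 + 5 + 12 + 15 = 45.
Systems + Compilers + Crypto + HCI: credit hours 3 + 6 + 14 + 3 = 26 ≤ 27, interest score 5 + 12 + 14 + 15 = 46.
Compilers + Crypto + HCI: credit hours 6 + 14 + 3 = 23 ≤ 27, interest score 12 + 14 + 15 = 41.
Best is Systems, Compilers, Crypto, and HCI with total interest score 46.

46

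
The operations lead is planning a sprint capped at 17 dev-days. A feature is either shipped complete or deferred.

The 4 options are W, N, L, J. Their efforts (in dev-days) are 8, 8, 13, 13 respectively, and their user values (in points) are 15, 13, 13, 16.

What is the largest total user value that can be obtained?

28

Allowing fractional choices, the relaxed optimum would be about 29.2, but features are indivisible.
W + N: effort 8 + 8 = 16 ≤ 17, user value 15 + 13 = 28.
W: effort 8 ≤ 17, user value 15.
J: effort 13 ≤ 17, user value 16.
Best is W and N with total user value 28.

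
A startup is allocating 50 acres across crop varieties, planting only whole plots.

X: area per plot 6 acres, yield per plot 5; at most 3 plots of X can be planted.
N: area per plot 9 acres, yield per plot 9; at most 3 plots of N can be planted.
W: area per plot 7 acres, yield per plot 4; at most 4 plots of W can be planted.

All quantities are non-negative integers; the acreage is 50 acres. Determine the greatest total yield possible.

42

N has the best ratio (9/9); taking only N gives at most 3×9 = 27 (stopped by the supply cap of 3).
Mixing does better — 3×X and 3×N: area 45 ≤ 50, yield 3·5 + 3·9 = 42.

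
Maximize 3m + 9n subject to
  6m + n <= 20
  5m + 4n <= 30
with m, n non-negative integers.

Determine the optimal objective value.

63

The continuous relaxation peaks at (0, 7.5) with value 67.50; rounding to a feasible lattice point costs some objective.
(m,n)=(0,7) is feasible, giving 63.
(m,n)=(1,6) is feasible, giving 57.
(m,n)=(0,6) is feasible, giving 54.
No feasible integer point exceeds 63.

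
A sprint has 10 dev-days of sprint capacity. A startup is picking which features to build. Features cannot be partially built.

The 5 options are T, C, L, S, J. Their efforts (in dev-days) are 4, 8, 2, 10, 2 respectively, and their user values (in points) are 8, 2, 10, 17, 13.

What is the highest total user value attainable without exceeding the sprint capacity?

31

T + L + J: effort 4 + 2 + 2 = 8 ≤ 10, user value 8 + 10 + 13 = 31.
T + J: effort 4 + 2 = 6 ≤ 10, user value 8 + 13 = 21.
L + J: effort 2 + 2 = 4 ≤ 10, user value 10 + 13 = 23.
Best is T, L, and J with total user value 31.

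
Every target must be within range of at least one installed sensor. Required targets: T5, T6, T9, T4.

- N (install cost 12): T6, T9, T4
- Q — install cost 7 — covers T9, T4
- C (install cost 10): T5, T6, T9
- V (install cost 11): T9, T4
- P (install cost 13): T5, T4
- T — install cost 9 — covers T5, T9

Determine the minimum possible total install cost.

17

This is an integer covering problem.
Choose Q and C: together they cover T5, T6, T9, T4 — every target.
Total install cost: 7 + 10 = 17.
No cover costs less than 17.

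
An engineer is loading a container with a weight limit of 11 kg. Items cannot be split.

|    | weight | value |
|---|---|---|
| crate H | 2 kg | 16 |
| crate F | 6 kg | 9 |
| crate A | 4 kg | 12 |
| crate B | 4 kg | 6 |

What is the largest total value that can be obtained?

34

Allowing fractional choices, the relaxed optimum would be about 35.5, but items are indivisible.
crate H + crate A + crate B: weight 2 + 4 + 4 = 10 ≤ 11, value 16 + 12 + 6 = 34.
crate H + crate A: weight 2 + 4 = 6 ≤ 11, value 16 + 12 = 28.
Best is crate H, crate A, and crate B with total value 34.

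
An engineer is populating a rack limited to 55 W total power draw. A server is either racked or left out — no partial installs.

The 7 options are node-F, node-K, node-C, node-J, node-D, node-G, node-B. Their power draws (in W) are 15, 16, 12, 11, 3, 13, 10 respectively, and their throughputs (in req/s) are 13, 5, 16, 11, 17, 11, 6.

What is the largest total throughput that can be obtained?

68

Allowing fractional choices, the relaxed optimum would be about 68.6, but servers are indivisible.
node-F + node-C + node-J + node-D + node-B: power draw 15 + 12 + 11 + 3 + 10 = 51 ≤ 55, throughput 13 + 16 + 11 + 17 + 6 = 63.
node-F + node-C + node-J + node-D + node-G: power draw 15 + 12 + 11 + 3 + 13 = 54 ≤ 55, throughput 13 + 16 + 11 + 17 + 11 = 68.
Best is node-F, node-C, node-J, node-D, and node-G with total throughput 68.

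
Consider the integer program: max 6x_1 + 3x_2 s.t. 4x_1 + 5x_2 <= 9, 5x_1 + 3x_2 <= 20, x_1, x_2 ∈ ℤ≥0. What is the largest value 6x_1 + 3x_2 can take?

(x_1,x_2)=(2,0) is feasible, giving 12.
(x_1,x_2)=(1,1) is feasible, giving 9.
(x_1,x_2)=(1,0) is feasible, giving 6.
No feasible integer point exceeds 12.

12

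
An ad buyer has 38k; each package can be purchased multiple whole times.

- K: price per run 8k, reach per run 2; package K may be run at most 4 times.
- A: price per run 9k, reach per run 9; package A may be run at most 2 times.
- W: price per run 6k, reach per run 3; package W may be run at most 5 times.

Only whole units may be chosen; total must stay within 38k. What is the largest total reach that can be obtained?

Take 2×A and 3×W: price 36 ≤ 38, reach 2·9 + 3·3 = 27.
A has the best ratio (9/9) and is taken to its limit of 2; remaining capacity is filled optimally with the others.

27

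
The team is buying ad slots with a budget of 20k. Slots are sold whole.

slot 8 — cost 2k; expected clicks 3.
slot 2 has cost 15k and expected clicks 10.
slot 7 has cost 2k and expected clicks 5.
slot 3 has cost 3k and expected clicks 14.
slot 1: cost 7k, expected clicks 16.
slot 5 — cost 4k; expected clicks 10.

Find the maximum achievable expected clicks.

48

This is an integer program with binary decision variables.
slot 8 + slot 7 + slot 3 + slot 1 + slot 5: cost 2 + 2 + 3 + 7 + 4 = 18 ≤ 20, expected clicks 3 + 5 + 14 + 16 + 10 = 48.
slot 7 + slot 3 + slot 1 + slot 5: cost 2 + 3 + 7 + 4 = 16 ≤ 20, expected clicks 5 + 14 + 16 + 10 = 45.
Best is slot 8, slot 7, slot 3, slot 1, and slot 5 with total expected clicks 48.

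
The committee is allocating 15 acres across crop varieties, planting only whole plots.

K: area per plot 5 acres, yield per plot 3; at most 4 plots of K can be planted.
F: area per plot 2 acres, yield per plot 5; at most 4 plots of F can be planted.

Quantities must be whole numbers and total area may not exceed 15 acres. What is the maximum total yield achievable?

This is a bounded integer knapsack.
1×K and 4×F: area 13 ≤ 15, yield 1·3 + 4·5 = 23.
4×F: area 8 ≤ 15, yield 4·5 = 20.
Best is 23.

23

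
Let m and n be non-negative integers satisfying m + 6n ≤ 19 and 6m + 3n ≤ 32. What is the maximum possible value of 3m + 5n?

22

Relaxing integrality, the LP optimum is 24.70 at (m,n) = (4.09, 2.48), which is not an integer point.
(m,n)=(4,2): 1·4+6·2=16≤19, 6·4+3·2=30≤32, objective 22.
(m,n)=(3,2): 1·3+6·2=15≤19, 6·3+3·2=24≤32, objective 19.
No feasible integer point exceeds 22.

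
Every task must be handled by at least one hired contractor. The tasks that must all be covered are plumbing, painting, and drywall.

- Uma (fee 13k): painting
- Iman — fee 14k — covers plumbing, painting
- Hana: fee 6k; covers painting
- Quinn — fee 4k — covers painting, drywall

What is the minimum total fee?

This is a weighted set-cover instance.
Choose Iman and Quinn: together they cover plumbing, painting, drywall — every task.
Total fee: 14 + 4 = 18.
No cover costs less than 18.

18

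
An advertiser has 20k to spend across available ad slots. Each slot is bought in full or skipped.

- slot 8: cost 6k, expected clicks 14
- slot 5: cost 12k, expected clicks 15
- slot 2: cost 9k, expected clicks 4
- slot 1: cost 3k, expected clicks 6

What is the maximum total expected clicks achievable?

29

slot 8 + slot 2 + slot 1: cost 6 + 9 + 3 = 18 ≤ 20, expected clicks 14 + 4 + 6 = 24.
slot 8 + slot 5: cost 6 + 12 = 18 ≤ 20, expected clicks 14 + 15 = 29.
Best is slot 8 and slot 5 with total expected clicks 29.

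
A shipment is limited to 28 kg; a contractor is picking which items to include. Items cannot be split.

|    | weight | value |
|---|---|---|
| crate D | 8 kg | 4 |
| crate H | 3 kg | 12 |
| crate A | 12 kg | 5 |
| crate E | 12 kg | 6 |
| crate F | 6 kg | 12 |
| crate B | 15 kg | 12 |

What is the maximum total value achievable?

Take crate H, crate F, and crate B: weight 3 + 6 + 15 = 24 ≤ 28, value 12 + 12 + 12 = 36.
No other feasible combination does better.

36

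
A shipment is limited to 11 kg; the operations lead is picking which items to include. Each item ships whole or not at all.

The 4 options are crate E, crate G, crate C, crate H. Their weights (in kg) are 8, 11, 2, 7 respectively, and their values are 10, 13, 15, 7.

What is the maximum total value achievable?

25

Allowing fractional choices, the relaxed optimum would be about 26.2, but items are indivisible.
crate C: weight 2 ≤ 11, value 15.
crate E + crate C: weight 8 + 2 = 10 ≤ 11, value 10 + 15 = 25.
crate C + crate H: weight 2 + 7 = 9 ≤ 11, value 15 + 7 = 22.
Best is crate E and crate C with total value 25.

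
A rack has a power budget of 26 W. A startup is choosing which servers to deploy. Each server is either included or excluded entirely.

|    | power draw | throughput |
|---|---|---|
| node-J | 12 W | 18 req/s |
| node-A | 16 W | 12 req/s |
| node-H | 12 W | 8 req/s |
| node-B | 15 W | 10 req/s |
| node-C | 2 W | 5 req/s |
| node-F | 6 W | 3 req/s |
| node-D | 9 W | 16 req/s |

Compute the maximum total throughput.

39

Allowing fractional choices, the relaxed optimum would be about 41.2, but servers are indivisible.
node-J + node-H + node-C: power draw 12 + 12 + 2 = 26 ≤ 26, throughput 18 + 8 + 5 = 31.
node-J + node-C + node-D: power draw 12 + 2 + 9 = 23 ≤ 26, throughput 18 + 5 + 16 = 39.
node-J + node-D: power draw 12 + 9 = 21 ≤ 26, throughput 18 + 16 = 34.
Best is node-J, node-C, and node-D with total throughput 39.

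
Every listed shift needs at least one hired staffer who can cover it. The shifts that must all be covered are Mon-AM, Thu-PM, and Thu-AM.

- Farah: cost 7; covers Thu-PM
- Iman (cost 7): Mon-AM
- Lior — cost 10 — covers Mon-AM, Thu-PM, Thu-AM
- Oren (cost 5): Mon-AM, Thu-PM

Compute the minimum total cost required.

10

The greedy cost-per-new-shift heuristic would pick Oren and Lior for 15, but a cheaper cover exists.
Lior alone covers Mon-AM, Thu-PM, Thu-AM — every shift.
Total cost: 10.
No cover costs less than 10.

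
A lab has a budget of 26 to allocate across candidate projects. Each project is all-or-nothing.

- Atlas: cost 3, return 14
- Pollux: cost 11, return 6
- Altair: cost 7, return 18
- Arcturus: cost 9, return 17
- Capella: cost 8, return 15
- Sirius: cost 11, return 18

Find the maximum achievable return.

51

Take Altair, Capella, and Sirius: cost 7 + 8 + 11 = 26 ≤ 26, return 18 + 15 + 18 = 51.
No other feasible combination does better.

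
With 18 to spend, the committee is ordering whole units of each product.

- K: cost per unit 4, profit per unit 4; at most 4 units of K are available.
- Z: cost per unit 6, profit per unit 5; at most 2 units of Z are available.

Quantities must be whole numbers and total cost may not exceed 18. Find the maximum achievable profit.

K has the best ratio (4/4); taking only K gives at most 4×4 = 16 (stopped by the cost limit).
Mixing does better — 3×K and 1×Z: cost 18 ≤ 18, profit 3·4 + 1·5 = 17.

17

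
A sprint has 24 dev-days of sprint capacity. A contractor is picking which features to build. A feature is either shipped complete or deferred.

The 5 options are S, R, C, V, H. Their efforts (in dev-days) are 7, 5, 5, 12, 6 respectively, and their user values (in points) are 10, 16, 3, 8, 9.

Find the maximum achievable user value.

Allowing fractional choices, the relaxed optimum would be about 39.0, but features are indivisible.
S + R + C + H: effort 7 + 5 + 5 + 6 = 23 ≤ 24, user value 10 + 16 + 3 + 9 = 38.
S + R + V: effort 7 + 5 + 12 = 24 ≤ 24, user value 10 + 16 + 8 = 34.
S + R + H: effort 7 + 5 + 6 = 18 ≤ 24, user value 10 + 16 + 9 = 35.
Best is S, R, C, and H with total user value 38.

38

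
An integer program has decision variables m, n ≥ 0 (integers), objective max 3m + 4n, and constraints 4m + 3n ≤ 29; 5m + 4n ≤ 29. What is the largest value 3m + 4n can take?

The continuous relaxation peaks at (0, 7.25) with value 29.00; rounding to a feasible lattice point costs some objective.
(m,n)=(0,7): 4·0+3·7=21≤29, 5·0+4·7=28≤29, objective 28.
(m,n)=(1,6): 4·1+3·6=22≤29, 5·1+4·6=29≤29, objective 27.
(m,n)=(0,6): 4·0+3·6=18≤29, 5·0+4·6=24≤29, objective 24.
No feasible integer point exceeds 28.

28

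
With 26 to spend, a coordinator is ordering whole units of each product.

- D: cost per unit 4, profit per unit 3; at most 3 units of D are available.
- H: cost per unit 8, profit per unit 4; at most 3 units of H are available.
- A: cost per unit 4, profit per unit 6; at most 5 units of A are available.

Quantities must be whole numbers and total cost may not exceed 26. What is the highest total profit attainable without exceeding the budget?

A has the best ratio (6/4); taking only A gives at most 5×6 = 30 (stopped by the supply cap of 5).
Mixing does better — 1×D and 5×A: cost 24 ≤ 26, profit 1·3 + 5·6 = 33.

33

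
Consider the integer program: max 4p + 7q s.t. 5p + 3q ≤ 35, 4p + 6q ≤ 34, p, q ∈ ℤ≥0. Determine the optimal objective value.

The continuous relaxation peaks at (0, 5.67) with value 39.67; rounding to a feasible lattice point costs some objective.
(p,q)=(1,5): 5·1+3·5=20≤35, 4·1+6·5=34≤34, objective 39.
(p,q)=(2,4): 5·2+3·4=22≤35, 4·2+6·4=32≤34, objective 36.
Maximum is 39 at (p,q)=(1,5).

39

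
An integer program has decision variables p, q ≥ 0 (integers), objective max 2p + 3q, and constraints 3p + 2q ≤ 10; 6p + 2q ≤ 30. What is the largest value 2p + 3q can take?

15

(p,q)=(0,5): 3·0+2·5=10≤10, 6·0+2·5=10≤30, objective 15.
(p,q)=(0,4): 3·0+2·4=8≤10, 6·0+2·4=8≤30, objective 12.
No feasible integer point exceeds 15.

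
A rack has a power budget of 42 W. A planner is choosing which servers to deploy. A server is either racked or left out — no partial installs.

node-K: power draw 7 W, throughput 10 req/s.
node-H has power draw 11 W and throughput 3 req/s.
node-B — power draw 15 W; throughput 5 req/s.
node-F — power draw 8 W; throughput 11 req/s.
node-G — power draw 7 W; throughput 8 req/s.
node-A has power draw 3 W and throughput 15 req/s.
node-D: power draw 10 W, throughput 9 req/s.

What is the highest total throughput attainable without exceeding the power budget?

Allowing fractional choices, the relaxed optimum would be about 55.3, but servers are indivisible.
node-K + node-F + node-G + node-A + node-D: power draw 7 + 8 + 7 + 3 + 10 = 35 ≤ 42, throughput 10 + 11 + 8 + 15 + 9 = 53.
node-K + node-B + node-F + node-G + node-A: power draw 7 + 15 + 8 + 7 + 3 = 40 ≤ 42, throughput 10 + 5 + 11 + 8 + 15 = 49.
Best is node-K, node-F, node-G, node-A, and node-D with total throughput 53.

53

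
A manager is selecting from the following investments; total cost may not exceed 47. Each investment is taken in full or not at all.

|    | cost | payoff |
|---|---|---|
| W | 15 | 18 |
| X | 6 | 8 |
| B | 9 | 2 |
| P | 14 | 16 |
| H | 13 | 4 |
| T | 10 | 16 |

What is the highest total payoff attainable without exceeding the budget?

Allowing fractional choices, the relaxed optimum would be about 58.6, but investments are indivisible.
W + X + P + T: cost 15 + 6 + 14 + 10 = 45 ≤ 47, payoff 18 + 8 + 16 + 16 = 58.
W + P + T: cost 15 + 14 + 10 = 39 ≤ 47, payoff 18 + 16 + 16 = 50.
Best is W, X, P, and T with total payoff 58.

58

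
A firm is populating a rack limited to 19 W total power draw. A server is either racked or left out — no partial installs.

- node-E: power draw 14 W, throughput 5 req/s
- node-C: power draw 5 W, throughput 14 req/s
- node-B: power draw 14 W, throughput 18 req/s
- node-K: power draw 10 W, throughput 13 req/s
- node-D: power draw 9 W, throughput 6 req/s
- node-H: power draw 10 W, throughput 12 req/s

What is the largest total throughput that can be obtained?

32

Allowing fractional choices, the relaxed optimum would be about 32.1, but servers are indivisible.
node-C + node-K: power draw 5 + 10 = 15 ≤ 19, throughput 14 + 13 = 27.
node-C + node-B: power draw 5 + 14 = 19 ≤ 19, throughput 14 + 18 = 32.
Best is node-C and node-B with total throughput 32.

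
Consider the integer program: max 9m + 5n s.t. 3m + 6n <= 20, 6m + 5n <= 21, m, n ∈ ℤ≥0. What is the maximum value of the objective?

27

(m,n)=(3,0) is feasible, giving 27.
(m,n)=(2,1) is feasible, giving 23.
(m,n)=(2,0) is feasible, giving 18.
The best lattice point is (3,0), giving 27.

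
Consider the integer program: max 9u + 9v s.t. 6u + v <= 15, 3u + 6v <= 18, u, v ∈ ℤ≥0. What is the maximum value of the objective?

(u,v)=(2,2): 6·2+1·2=14≤15, 3·2+6·2=18≤18, objective 36.
(u,v)=(1,2): 6·1+1·2=8≤15, 3·1+6·2=15≤18, objective 27.
Maximum is 36 at (u,v)=(2,2).

36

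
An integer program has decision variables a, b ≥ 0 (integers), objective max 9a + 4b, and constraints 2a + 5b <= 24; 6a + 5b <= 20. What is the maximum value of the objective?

Relaxing integrality, the LP optimum is 30.00 at (a,b) = (3.33, 0), which is not an integer point.
(a,b)=(3,0) is feasible, giving 27.
(a,b)=(2,1) is feasible, giving 22.
Maximum is 27 at (a,b)=(3,0).

27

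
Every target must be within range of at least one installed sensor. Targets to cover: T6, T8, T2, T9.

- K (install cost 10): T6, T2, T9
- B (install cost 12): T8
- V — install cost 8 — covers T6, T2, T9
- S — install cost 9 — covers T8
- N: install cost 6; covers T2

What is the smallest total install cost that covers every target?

17

Choose V and S: together they cover T6, T8, T2, T9 — every target.
Total install cost: 8 + 9 = 17.
No cover costs less than 17.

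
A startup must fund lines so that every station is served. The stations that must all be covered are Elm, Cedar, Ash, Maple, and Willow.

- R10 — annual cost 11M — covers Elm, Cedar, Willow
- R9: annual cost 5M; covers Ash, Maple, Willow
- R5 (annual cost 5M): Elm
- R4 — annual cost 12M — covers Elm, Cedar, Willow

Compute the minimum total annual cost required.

The greedy cost-per-new-station heuristic would pick R9, R5, and R10 for 21, but a cheaper cover exists.
Choose R10 and R9: together they cover Elm, Cedar, Ash, Maple, Willow — every station.
Total annual cost: 11 + 5 = 16.
No cover costs less than 16.

16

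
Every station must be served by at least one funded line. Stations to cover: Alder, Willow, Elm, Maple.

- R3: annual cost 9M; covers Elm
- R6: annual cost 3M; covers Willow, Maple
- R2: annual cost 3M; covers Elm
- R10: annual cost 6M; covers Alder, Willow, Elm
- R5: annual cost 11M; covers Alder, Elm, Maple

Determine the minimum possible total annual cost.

9

The greedy cost-per-new-station heuristic would pick R6, R2, and R10 for 12, but a cheaper cover exists.
Choose R6 and R10: together they cover Alder, Willow, Elm, Maple — every station.
Total annual cost: 3 + 6 = 9.
No cover costs less than 9.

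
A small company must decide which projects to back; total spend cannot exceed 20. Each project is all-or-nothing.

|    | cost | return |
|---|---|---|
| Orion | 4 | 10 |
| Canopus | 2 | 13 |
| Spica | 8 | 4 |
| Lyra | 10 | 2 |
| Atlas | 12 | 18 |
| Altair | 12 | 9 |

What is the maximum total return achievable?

41

Orion + Canopus + Atlas: cost 4 + 2 + 12 = 18 ≤ 20, return 10 + 13 + 18 = 41.
Orion + Canopus + Altair: cost 4 + 2 + 12 = 18 ≤ 20, return 10 + 13 + 9 = 32.
Best is Orion, Canopus, and Atlas with total return 41.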